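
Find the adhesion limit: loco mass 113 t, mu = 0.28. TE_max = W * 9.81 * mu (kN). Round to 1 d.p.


TE_max = W * g * mu
TE_max = 113 * 9.81 * 0.28
TE_max = 1108.53 * 0.28
TE_max = 310.4 kN

310.4


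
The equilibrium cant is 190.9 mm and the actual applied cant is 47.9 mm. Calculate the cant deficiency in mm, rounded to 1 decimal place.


Cant deficiency = equilibrium cant - actual cant
CD = 190.9 - 47.9
CD = 143.0 mm

143.0


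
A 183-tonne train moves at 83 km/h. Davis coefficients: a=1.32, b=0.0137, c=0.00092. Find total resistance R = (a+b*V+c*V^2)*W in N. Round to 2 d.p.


b*V = 0.0137 * 83 = 1.1371
c*V^2 = 0.00092 * 6889 = 6.33788
R_per_t = 1.32 + 1.1371 + 6.33788 = 8.79498 N/t
R_total = 8.79498 * 183 = 1609.48 N

1609.48


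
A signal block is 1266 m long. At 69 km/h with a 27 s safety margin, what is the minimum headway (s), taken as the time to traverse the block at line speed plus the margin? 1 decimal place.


V = 69 / 3.6 = 19.1667 m/s
Block traversal time = 1266 / 19.1667 = 66.0522 s
Headway = 66.0522 + 27
Headway = 93.1 s

93.1


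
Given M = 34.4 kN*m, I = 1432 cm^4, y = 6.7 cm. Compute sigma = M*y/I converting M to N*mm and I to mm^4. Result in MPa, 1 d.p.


Convert units:
M = 34.4 kN*m = 34400000 N*mm
y = 6.7 cm = 67 mm
I = 1432 cm^4 = 14320000 mm^4
sigma = 34400000 * 67 / 14320000
sigma = 160.9 MPa

160.9


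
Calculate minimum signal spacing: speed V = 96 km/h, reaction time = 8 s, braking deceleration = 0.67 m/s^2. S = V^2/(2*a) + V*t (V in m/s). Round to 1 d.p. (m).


V = 96 / 3.6 = 26.6667 m/s
Braking distance = 26.6667^2 / (2*0.67) = 530.6799 m
Sighting distance = 26.6667 * 8 = 213.3333 m
S = 530.6799 + 213.3333 = 744.0 m

744.0


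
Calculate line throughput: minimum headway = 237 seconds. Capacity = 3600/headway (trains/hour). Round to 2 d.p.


Capacity = 3600 / headway
Capacity = 3600 / 237
Capacity = 15.19 trains/hour

15.19


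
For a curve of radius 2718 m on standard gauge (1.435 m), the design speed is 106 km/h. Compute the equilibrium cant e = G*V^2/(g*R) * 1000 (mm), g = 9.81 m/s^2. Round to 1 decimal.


Convert speed: V = 106 / 3.6 = 29.4444 m/s
Apply formula: e = 1.435 * 29.4444^2 / (9.81 * 2718)
e = 1.435 * 866.9753 / 26663.58
e = 0.04666 m = 46.7 mm

46.7


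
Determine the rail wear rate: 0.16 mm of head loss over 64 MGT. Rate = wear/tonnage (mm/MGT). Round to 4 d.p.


Wear rate = total wear / cumulative tonnage
Rate = 0.16 / 64
Rate = 0.0025 mm/MGT

0.0025


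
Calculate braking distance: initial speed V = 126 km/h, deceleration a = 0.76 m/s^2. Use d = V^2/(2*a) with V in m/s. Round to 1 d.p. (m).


Convert speed: V = 126 / 3.6 = 35.0 m/s
V^2 = 1225.0
d = 1225.0 / (2 * 0.76)
d = 1225.0 / 1.52
d = 805.9 m

805.9


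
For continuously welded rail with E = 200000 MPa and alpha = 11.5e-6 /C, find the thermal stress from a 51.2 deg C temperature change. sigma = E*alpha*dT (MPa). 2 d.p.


sigma = E * alpha * dT
sigma = 200000 * 11.5e-6 * 51.2
sigma = 2.3 * 51.2
sigma = 117.76 MPa

117.76


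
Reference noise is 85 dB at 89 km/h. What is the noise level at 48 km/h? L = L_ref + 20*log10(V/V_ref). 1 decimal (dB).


V/V_ref = 48 / 89 = 0.539326
log10(0.539326) = -0.268149
20 * -0.268149 = -5.363
L = 85 + -5.363 = 79.6 dB

79.6


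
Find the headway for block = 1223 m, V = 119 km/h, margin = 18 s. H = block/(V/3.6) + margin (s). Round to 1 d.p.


V = 119 / 3.6 = 33.0556 m/s
Block traversal time = 1223 / 33.0556 = 36.9983 s
Headway = 36.9983 + 18
Headway = 55.0 s

55.0


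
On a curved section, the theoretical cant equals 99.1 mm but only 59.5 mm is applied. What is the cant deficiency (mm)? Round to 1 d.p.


Cant deficiency = equilibrium cant - actual cant
CD = 99.1 - 59.5
CD = 39.6 mm

39.6


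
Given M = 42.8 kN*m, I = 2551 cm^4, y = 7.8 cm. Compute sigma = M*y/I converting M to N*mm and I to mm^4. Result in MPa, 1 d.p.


Convert units:
M = 42.8 kN*m = 42800000 N*mm
y = 7.8 cm = 78 mm
I = 2551 cm^4 = 25510000 mm^4
sigma = 42800000 * 78 / 25510000
sigma = 130.9 MPa

130.9


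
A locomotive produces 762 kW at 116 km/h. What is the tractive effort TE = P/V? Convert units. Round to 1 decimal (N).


Convert: P = 762 kW = 762000 W
V = 116 / 3.6 = 32.2222 m/s
TE = 762000 / 32.2222
TE = 23648.3 N

23648.3


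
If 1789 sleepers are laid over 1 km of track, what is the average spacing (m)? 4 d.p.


Spacing = 1000 m / number of sleepers
Spacing = 1000 / 1789
Spacing = 0.5590 m

0.5590


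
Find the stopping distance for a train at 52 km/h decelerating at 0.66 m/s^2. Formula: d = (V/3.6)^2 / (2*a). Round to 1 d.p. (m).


Convert speed: V = 52 / 3.6 = 14.4444 m/s
V^2 = 208.642
d = 208.642 / (2 * 0.66)
d = 208.642 / 1.32
d = 158.1 m

158.1


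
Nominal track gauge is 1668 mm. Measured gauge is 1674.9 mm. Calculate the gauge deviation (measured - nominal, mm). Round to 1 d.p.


Deviation = measured - nominal
Deviation = 1674.9 - 1668
Deviation = 6.9 mm

6.9


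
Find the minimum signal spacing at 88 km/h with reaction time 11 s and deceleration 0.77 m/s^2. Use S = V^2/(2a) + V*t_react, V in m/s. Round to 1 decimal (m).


V = 88 / 3.6 = 24.4444 m/s
Braking distance = 24.4444^2 / (2*0.77) = 388.0071 m
Sighting distance = 24.4444 * 11 = 268.8889 m
S = 388.0071 + 268.8889 = 656.9 m

656.9


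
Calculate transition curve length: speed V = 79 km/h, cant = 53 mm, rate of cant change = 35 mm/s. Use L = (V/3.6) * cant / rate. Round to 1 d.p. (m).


Convert speed: V = 79 / 3.6 = 21.9444 m/s
L = 21.9444 * 53 / 35
L = 1163.0556 / 35
L = 33.2 m

33.2


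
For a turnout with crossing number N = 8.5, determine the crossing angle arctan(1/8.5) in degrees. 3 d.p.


1/N = 1/8.5 = 0.117647
angle = arctan(0.117647) = 0.117109 rad
angle = 0.117109 * 180/pi = 6.710 degrees

6.710


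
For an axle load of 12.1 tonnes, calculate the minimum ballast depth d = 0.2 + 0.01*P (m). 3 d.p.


d = 0.2 + 0.01 * 12.1
d = 0.2 + 0.121
d = 0.321 m

0.321


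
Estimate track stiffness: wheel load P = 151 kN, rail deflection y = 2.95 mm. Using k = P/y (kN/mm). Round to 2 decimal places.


Track stiffness k = P / y
k = 151 / 2.95
k = 51.19 kN/mm

51.19


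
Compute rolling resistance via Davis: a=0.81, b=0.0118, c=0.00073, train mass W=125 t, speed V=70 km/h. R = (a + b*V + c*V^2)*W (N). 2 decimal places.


b*V = 0.0118 * 70 = 0.826
c*V^2 = 0.00073 * 4900 = 3.577
R_per_t = 0.81 + 0.826 + 3.577 = 5.213 N/t
R_total = 5.213 * 125 = 651.63 N

651.63


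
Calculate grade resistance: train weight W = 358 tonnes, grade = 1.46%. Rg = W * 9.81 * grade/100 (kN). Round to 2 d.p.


Rg = W * 9.81 * grade / 100
Rg = 358 * 9.81 * 1.46 / 100
Rg = 3511.98 * 0.0146
Rg = 51.27 kN

51.27


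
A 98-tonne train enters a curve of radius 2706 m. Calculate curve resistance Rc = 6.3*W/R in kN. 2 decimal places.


Rc = 6.3 * W / R
Rc = 6.3 * 98 / 2706
Rc = 617.4 / 2706
Rc = 0.23 kN

0.23


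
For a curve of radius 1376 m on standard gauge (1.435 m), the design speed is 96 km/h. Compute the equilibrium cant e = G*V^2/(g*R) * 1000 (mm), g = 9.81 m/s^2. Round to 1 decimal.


Convert speed: V = 96 / 3.6 = 26.6667 m/s
Apply formula: e = 1.435 * 26.6667^2 / (9.81 * 1376)
e = 1.435 * 711.1111 / 13498.56
e = 0.075597 m = 75.6 mm

75.6


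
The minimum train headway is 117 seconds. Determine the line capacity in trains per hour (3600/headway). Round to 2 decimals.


Capacity = 3600 / headway
Capacity = 3600 / 117
Capacity = 30.77 trains/hour

30.77


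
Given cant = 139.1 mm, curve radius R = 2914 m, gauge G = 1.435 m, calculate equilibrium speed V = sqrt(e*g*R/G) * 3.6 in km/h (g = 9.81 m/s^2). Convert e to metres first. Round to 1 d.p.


Convert cant: e = 139.1 mm = 0.1391 m
V_ms = sqrt(0.1391 * 9.81 * 2914 / 1.435)
V_ms = sqrt(2770.982505) = 52.6401 m/s
V = 52.6401 * 3.6 = 189.5 km/h

189.5


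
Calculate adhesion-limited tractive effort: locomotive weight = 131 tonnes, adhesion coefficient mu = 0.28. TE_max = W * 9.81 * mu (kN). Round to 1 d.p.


TE_max = W * g * mu
TE_max = 131 * 9.81 * 0.28
TE_max = 1285.11 * 0.28
TE_max = 359.8 kN

359.8


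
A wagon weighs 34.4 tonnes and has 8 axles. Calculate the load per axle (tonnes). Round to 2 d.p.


Load per axle = total weight / number of axles
Load = 34.4 / 8
Load = 4.30 tonnes

4.30


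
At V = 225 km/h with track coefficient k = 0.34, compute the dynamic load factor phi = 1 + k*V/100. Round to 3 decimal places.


phi = 1 + k * V / 100
phi = 1 + 0.34 * 225 / 100
phi = 1 + 0.765
phi = 1.765

1.765


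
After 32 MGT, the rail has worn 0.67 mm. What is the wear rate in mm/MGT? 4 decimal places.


Wear rate = total wear / cumulative tonnage
Rate = 0.67 / 32
Rate = 0.0209 mm/MGT

0.0209


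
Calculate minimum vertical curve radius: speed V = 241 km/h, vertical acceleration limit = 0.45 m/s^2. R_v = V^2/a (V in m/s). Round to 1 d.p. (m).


Convert speed: V = 241 / 3.6 = 66.9444 m/s
V^2 = 4481.5586 m^2/s^2
R_v = 4481.5586 / 0.45
R_v = 9959.0 m

9959.0


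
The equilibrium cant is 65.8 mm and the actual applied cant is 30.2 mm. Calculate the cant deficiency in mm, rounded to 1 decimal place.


Cant deficiency = equilibrium cant - actual cant
CD = 65.8 - 30.2
CD = 35.6 mm

35.6


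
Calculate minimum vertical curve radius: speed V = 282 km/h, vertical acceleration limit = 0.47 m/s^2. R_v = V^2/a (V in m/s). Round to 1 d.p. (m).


Convert speed: V = 282 / 3.6 = 78.3333 m/s
V^2 = 6136.1111 m^2/s^2
R_v = 6136.1111 / 0.47
R_v = 13055.6 m

13055.6


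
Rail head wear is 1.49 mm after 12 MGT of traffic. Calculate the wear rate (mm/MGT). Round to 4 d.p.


Wear rate = total wear / cumulative tonnage
Rate = 1.49 / 12
Rate = 0.1242 mm/MGT

0.1242


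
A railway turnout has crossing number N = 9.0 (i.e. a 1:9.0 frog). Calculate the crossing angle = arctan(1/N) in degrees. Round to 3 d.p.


1/N = 1/9.0 = 0.111111
angle = arctan(0.111111) = 0.110657 rad
angle = 0.110657 * 180/pi = 6.340 degrees

6.340


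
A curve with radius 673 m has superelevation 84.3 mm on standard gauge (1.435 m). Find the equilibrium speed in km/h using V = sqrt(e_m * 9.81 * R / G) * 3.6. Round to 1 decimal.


Convert cant: e = 84.3 mm = 0.0843 m
V_ms = sqrt(0.0843 * 9.81 * 673 / 1.435)
V_ms = sqrt(387.846383) = 19.6938 m/s
V = 19.6938 * 3.6 = 70.9 km/h

70.9


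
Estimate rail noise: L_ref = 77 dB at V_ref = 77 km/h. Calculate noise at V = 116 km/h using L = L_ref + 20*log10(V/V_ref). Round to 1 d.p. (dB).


V/V_ref = 116 / 77 = 1.506494
log10(1.506494) = 0.177967
20 * 0.177967 = 3.5593
L = 77 + 3.5593 = 80.6 dB

80.6


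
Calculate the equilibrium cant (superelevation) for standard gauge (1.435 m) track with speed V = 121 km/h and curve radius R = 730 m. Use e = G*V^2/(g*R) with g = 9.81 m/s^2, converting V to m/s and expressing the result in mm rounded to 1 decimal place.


Convert speed: V = 121 / 3.6 = 33.6111 m/s
Apply formula: e = 1.435 * 33.6111^2 / (9.81 * 730)
e = 1.435 * 1129.7068 / 7161.3
e = 0.226374 m = 226.4 mm

226.4


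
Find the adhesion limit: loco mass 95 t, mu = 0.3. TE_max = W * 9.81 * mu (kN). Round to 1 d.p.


TE_max = W * g * mu
TE_max = 95 * 9.81 * 0.3
TE_max = 931.95 * 0.3
TE_max = 279.6 kN

279.6


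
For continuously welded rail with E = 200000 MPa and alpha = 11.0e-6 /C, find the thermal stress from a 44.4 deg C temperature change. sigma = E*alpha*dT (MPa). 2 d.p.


sigma = E * alpha * dT
sigma = 200000 * 11.0e-6 * 44.4
sigma = 2.2 * 44.4
sigma = 97.68 MPa

97.68


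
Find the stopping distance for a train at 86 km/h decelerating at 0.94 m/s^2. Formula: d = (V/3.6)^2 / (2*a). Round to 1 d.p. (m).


Convert speed: V = 86 / 3.6 = 23.8889 m/s
V^2 = 570.679
d = 570.679 / (2 * 0.94)
d = 570.679 / 1.88
d = 303.6 m

303.6


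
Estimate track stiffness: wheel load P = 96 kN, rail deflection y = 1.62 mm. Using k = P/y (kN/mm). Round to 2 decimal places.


Track stiffness k = P / y
k = 96 / 1.62
k = 59.26 kN/mm

59.26


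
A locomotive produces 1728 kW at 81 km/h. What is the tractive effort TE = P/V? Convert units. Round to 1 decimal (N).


Convert: P = 1728 kW = 1728000 W
V = 81 / 3.6 = 22.5 m/s
TE = 1728000 / 22.5
TE = 76800.0 N

76800.0


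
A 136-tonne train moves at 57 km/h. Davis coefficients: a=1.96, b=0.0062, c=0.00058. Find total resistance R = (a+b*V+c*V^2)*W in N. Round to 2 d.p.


b*V = 0.0062 * 57 = 0.3534
c*V^2 = 0.00058 * 3249 = 1.88442
R_per_t = 1.96 + 0.3534 + 1.88442 = 4.19782 N/t
R_total = 4.19782 * 136 = 570.90 N

570.90


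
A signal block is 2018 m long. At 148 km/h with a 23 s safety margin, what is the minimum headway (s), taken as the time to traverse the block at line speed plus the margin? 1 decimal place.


V = 148 / 3.6 = 41.1111 m/s
Block traversal time = 2018 / 41.1111 = 49.0865 s
Headway = 49.0865 + 23
Headway = 72.1 s

72.1


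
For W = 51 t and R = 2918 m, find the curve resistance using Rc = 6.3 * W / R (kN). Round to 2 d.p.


Rc = 6.3 * W / R
Rc = 6.3 * 51 / 2918
Rc = 321.3 / 2918
Rc = 0.11 kN

0.11


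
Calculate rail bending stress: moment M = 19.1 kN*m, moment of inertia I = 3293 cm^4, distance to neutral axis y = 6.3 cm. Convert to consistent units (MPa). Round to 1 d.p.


Convert units:
M = 19.1 kN*m = 19100000 N*mm
y = 6.3 cm = 63 mm
I = 3293 cm^4 = 32930000 mm^4
sigma = 19100000 * 63 / 32930000
sigma = 36.5 MPa

36.5


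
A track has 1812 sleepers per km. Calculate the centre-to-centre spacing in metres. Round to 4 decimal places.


Spacing = 1000 m / number of sleepers
Spacing = 1000 / 1812
Spacing = 0.5519 m

0.5519


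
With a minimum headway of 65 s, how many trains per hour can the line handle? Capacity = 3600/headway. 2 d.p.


Capacity = 3600 / headway
Capacity = 3600 / 65
Capacity = 55.38 trains/hour

55.38


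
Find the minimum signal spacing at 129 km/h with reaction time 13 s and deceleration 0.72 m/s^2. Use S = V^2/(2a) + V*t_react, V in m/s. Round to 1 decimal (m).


V = 129 / 3.6 = 35.8333 m/s
Braking distance = 35.8333^2 / (2*0.72) = 891.686 m
Sighting distance = 35.8333 * 13 = 465.8333 m
S = 891.686 + 465.8333 = 1357.5 m

1357.5


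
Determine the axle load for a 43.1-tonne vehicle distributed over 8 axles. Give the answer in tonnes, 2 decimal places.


Load per axle = total weight / number of axles
Load = 43.1 / 8
Load = 5.39 tonnes

5.39


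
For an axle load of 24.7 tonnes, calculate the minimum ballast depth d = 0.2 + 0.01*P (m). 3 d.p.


d = 0.2 + 0.01 * 24.7
d = 0.2 + 0.247
d = 0.447 m

0.447


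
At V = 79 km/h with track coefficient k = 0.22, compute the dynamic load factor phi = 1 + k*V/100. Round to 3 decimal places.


phi = 1 + k * V / 100
phi = 1 + 0.22 * 79 / 100
phi = 1 + 0.1738
phi = 1.174

1.174


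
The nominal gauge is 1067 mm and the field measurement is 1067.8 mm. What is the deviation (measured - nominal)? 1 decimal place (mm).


Deviation = measured - nominal
Deviation = 1067.8 - 1067
Deviation = 0.8 mm

0.8


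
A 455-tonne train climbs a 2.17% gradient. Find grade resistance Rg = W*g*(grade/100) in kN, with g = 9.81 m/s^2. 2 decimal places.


Rg = W * 9.81 * grade / 100
Rg = 455 * 9.81 * 2.17 / 100
Rg = 4463.55 * 0.0217
Rg = 96.86 kN

96.86


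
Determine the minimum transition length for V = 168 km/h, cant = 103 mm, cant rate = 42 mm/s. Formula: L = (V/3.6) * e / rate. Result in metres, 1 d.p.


Convert speed: V = 168 / 3.6 = 46.6667 m/s
L = 46.6667 * 103 / 42
L = 4806.6667 / 42
L = 114.4 m

114.4


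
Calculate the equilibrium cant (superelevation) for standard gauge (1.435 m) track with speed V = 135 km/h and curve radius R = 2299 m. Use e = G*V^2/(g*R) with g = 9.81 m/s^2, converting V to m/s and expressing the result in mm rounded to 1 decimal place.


Convert speed: V = 135 / 3.6 = 37.5 m/s
Apply formula: e = 1.435 * 37.5^2 / (9.81 * 2299)
e = 1.435 * 1406.25 / 22553.19
e = 0.089476 m = 89.5 mm

89.5


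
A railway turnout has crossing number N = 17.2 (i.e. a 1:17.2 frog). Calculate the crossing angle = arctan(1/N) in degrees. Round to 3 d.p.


1/N = 1/17.2 = 0.05814
angle = arctan(0.05814) = 0.058074 rad
angle = 0.058074 * 180/pi = 3.327 degrees

3.327


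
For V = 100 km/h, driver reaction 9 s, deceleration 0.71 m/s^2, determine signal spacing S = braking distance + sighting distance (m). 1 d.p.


V = 100 / 3.6 = 27.7778 m/s
Braking distance = 27.7778^2 / (2*0.71) = 543.3838 m
Sighting distance = 27.7778 * 9 = 250.0 m
S = 543.3838 + 250.0 = 793.4 m

793.4


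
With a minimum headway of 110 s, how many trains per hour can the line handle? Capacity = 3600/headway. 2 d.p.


Capacity = 3600 / headway
Capacity = 3600 / 110
Capacity = 32.73 trains/hour

32.73


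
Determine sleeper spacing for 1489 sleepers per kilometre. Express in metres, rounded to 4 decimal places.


Spacing = 1000 m / number of sleepers
Spacing = 1000 / 1489
Spacing = 0.6716 m

0.6716


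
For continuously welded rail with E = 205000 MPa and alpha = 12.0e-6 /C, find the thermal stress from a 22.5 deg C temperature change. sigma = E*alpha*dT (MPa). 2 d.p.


sigma = E * alpha * dT
sigma = 205000 * 12.0e-6 * 22.5
sigma = 2.46 * 22.5
sigma = 55.35 MPa

55.35


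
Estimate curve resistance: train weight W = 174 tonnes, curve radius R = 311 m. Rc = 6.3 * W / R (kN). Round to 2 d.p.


Rc = 6.3 * W / R
Rc = 6.3 * 174 / 311
Rc = 1096.2 / 311
Rc = 3.52 kN

3.52


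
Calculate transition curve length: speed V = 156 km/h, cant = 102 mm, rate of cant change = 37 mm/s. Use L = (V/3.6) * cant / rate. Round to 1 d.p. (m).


Convert speed: V = 156 / 3.6 = 43.3333 m/s
L = 43.3333 * 102 / 37
L = 4420.0 / 37
L = 119.5 m

119.5


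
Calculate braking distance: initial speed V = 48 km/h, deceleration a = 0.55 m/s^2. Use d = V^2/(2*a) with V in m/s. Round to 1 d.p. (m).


Convert speed: V = 48 / 3.6 = 13.3333 m/s
V^2 = 177.7778
d = 177.7778 / (2 * 0.55)
d = 177.7778 / 1.1
d = 161.6 m

161.6


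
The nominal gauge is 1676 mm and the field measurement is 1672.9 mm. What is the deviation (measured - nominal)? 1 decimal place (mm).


Deviation = measured - nominal
Deviation = 1672.9 - 1676
Deviation = -3.1 mm

-3.1


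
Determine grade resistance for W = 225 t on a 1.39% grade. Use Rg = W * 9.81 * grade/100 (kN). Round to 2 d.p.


Rg = W * 9.81 * grade / 100
Rg = 225 * 9.81 * 1.39 / 100
Rg = 2207.25 * 0.0139
Rg = 30.68 kN

30.68


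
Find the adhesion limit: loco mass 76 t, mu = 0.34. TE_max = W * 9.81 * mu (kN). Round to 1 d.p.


TE_max = W * g * mu
TE_max = 76 * 9.81 * 0.34
TE_max = 745.56 * 0.34
TE_max = 253.5 kN

253.5


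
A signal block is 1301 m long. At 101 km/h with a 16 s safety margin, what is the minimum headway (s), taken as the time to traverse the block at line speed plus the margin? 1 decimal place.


V = 101 / 3.6 = 28.0556 m/s
Block traversal time = 1301 / 28.0556 = 46.3723 s
Headway = 46.3723 + 16
Headway = 62.4 s

62.4


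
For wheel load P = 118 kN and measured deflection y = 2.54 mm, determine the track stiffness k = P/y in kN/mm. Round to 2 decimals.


Track stiffness k = P / y
k = 118 / 2.54
k = 46.46 kN/mm

46.46


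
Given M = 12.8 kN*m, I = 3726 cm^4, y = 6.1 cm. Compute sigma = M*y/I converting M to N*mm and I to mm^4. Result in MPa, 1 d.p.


Convert units:
M = 12.8 kN*m = 12800000 N*mm
y = 6.1 cm = 61 mm
I = 3726 cm^4 = 37260000 mm^4
sigma = 12800000 * 61 / 37260000
sigma = 21.0 MPa

21.0


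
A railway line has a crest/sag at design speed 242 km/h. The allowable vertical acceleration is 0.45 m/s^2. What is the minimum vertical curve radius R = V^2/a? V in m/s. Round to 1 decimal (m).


Convert speed: V = 242 / 3.6 = 67.2222 m/s
V^2 = 4518.8272 m^2/s^2
R_v = 4518.8272 / 0.45
R_v = 10041.8 m

10041.8


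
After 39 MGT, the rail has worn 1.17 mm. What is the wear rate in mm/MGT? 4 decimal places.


Wear rate = total wear / cumulative tonnage
Rate = 1.17 / 39
Rate = 0.0300 mm/MGT

0.0300


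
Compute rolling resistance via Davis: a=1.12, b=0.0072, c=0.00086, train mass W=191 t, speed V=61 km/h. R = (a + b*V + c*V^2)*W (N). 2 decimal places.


b*V = 0.0072 * 61 = 0.4392
c*V^2 = 0.00086 * 3721 = 3.20006
R_per_t = 1.12 + 0.4392 + 3.20006 = 4.75926 N/t
R_total = 4.75926 * 191 = 909.02 N

909.02


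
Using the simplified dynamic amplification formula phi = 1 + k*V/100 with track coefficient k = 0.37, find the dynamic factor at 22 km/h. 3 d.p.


phi = 1 + k * V / 100
phi = 1 + 0.37 * 22 / 100
phi = 1 + 0.0814
phi = 1.081

1.081


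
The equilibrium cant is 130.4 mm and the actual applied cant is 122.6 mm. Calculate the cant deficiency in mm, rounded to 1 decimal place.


Cant deficiency = equilibrium cant - actual cant
CD = 130.4 - 122.6
CD = 7.8 mm

7.8


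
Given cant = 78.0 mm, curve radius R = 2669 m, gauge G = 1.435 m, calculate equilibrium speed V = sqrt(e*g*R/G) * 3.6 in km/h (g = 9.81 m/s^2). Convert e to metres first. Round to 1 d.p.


Convert cant: e = 78.0 mm = 0.0780 m
V_ms = sqrt(0.0780 * 9.81 * 2669 / 1.435)
V_ms = sqrt(1423.181477) = 37.7251 m/s
V = 37.7251 * 3.6 = 135.8 km/h

135.8


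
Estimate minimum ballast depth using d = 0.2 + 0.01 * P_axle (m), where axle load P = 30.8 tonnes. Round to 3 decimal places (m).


d = 0.2 + 0.01 * 30.8
d = 0.2 + 0.308
d = 0.508 m

0.508


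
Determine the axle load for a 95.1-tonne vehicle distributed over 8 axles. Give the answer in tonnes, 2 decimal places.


Load per axle = total weight / number of axles
Load = 95.1 / 8
Load = 11.89 tonnes

11.89


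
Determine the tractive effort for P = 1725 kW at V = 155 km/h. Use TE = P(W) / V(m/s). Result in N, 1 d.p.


Convert: P = 1725 kW = 1725000 W
V = 155 / 3.6 = 43.0556 m/s
TE = 1725000 / 43.0556
TE = 40064.5 N

40064.5


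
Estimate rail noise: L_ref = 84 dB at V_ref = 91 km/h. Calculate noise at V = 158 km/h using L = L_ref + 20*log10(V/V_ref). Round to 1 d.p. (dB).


V/V_ref = 158 / 91 = 1.736264
log10(1.736264) = 0.239616
20 * 0.239616 = 4.7923
L = 84 + 4.7923 = 88.8 dB

88.8


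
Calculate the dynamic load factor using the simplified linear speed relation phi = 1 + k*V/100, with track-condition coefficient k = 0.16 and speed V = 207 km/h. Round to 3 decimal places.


phi = 1 + k * V / 100
phi = 1 + 0.16 * 207 / 100
phi = 1 + 0.3312
phi = 1.331

1.331


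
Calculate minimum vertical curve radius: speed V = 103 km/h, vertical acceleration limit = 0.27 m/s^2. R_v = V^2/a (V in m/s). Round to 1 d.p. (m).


Convert speed: V = 103 / 3.6 = 28.6111 m/s
V^2 = 818.5957 m^2/s^2
R_v = 818.5957 / 0.27
R_v = 3031.8 m

3031.8


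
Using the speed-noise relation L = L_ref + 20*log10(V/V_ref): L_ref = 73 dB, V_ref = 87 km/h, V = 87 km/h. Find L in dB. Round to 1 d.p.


V/V_ref = 87 / 87 = 1.0
log10(1.0) = 0.0
20 * 0.0 = 0.0
L = 73 + 0.0 = 73.0 dB

73.0


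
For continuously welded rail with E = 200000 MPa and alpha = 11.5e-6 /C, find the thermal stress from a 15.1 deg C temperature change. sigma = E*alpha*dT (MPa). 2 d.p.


sigma = E * alpha * dT
sigma = 200000 * 11.5e-6 * 15.1
sigma = 2.3 * 15.1
sigma = 34.73 MPa

34.73


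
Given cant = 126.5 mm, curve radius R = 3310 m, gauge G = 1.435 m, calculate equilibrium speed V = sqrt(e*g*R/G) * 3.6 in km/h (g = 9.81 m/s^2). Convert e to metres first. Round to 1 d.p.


Convert cant: e = 126.5 mm = 0.1265 m
V_ms = sqrt(0.1265 * 9.81 * 3310 / 1.435)
V_ms = sqrt(2862.434948) = 53.5017 m/s
V = 53.5017 * 3.6 = 192.6 km/h

192.6


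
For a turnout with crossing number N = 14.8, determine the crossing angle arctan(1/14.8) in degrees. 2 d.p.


1/N = 1/14.8 = 0.067568
angle = arctan(0.067568) = 0.067465 rad
angle = 0.067465 * 180/pi = 3.87 degrees

3.87


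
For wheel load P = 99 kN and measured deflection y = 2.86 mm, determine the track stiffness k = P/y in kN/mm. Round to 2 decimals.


Track stiffness k = P / y
k = 99 / 2.86
k = 34.62 kN/mm

34.62


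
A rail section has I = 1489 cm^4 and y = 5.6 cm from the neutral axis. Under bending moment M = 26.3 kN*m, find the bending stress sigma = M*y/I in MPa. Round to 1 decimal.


Convert units:
M = 26.3 kN*m = 26300000 N*mm
y = 5.6 cm = 56 mm
I = 1489 cm^4 = 14890000 mm^4
sigma = 26300000 * 56 / 14890000
sigma = 98.9 MPa

98.9


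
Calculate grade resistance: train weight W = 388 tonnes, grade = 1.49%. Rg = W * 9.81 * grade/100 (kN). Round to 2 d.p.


Rg = W * 9.81 * grade / 100
Rg = 388 * 9.81 * 1.49 / 100
Rg = 3806.28 * 0.0149
Rg = 56.71 kN

56.71


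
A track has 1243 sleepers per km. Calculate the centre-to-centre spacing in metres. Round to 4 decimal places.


Spacing = 1000 m / number of sleepers
Spacing = 1000 / 1243
Spacing = 0.8045 m

0.8045


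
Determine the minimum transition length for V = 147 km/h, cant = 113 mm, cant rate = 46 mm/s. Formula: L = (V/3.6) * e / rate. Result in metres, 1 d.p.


Convert speed: V = 147 / 3.6 = 40.8333 m/s
L = 40.8333 * 113 / 46
L = 4614.1667 / 46
L = 100.3 m

100.3


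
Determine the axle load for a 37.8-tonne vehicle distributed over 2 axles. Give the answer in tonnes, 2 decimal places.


Load per axle = total weight / number of axles
Load = 37.8 / 2
Load = 18.90 tonnes

18.90


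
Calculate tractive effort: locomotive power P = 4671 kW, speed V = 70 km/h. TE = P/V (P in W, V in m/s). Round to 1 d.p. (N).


Convert: P = 4671 kW = 4671000 W
V = 70 / 3.6 = 19.4444 m/s
TE = 4671000 / 19.4444
TE = 240222.9 N

240222.9


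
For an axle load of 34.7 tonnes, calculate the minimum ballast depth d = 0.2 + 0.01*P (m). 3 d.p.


d = 0.2 + 0.01 * 34.7
d = 0.2 + 0.347
d = 0.547 m

0.547


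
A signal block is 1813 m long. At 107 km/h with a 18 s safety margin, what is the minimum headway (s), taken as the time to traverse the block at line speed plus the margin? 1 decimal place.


V = 107 / 3.6 = 29.7222 m/s
Block traversal time = 1813 / 29.7222 = 60.9981 s
Headway = 60.9981 + 18
Headway = 79.0 s

79.0


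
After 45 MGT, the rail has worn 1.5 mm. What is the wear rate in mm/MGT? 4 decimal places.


Wear rate = total wear / cumulative tonnage
Rate = 1.5 / 45
Rate = 0.0333 mm/MGT

0.0333


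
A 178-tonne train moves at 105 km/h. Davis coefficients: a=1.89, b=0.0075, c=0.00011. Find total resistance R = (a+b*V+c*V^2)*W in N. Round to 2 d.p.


b*V = 0.0075 * 105 = 0.7875
c*V^2 = 0.00011 * 11025 = 1.21275
R_per_t = 1.89 + 0.7875 + 1.21275 = 3.89025 N/t
R_total = 3.89025 * 178 = 692.46 N

692.46


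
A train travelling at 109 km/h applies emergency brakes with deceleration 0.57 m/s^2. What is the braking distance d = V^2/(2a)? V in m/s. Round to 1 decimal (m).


Convert speed: V = 109 / 3.6 = 30.2778 m/s
V^2 = 916.7438
d = 916.7438 / (2 * 0.57)
d = 916.7438 / 1.14
d = 804.2 m

804.2


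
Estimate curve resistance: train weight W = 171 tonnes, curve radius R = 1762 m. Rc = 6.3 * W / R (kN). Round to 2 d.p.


Rc = 6.3 * W / R
Rc = 6.3 * 171 / 1762
Rc = 1077.3 / 1762
Rc = 0.61 kN

0.61


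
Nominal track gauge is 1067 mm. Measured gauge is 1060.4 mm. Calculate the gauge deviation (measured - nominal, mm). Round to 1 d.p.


Deviation = measured - nominal
Deviation = 1060.4 - 1067
Deviation = -6.6 mm

-6.6


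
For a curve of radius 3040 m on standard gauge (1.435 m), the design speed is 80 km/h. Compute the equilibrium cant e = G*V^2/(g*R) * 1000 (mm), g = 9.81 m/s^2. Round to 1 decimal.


Convert speed: V = 80 / 3.6 = 22.2222 m/s
Apply formula: e = 1.435 * 22.2222^2 / (9.81 * 3040)
e = 1.435 * 493.8272 / 29822.4
e = 0.023762 m = 23.8 mm

23.8


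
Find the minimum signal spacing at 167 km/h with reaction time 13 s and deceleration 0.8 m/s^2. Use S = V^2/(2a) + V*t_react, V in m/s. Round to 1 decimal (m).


V = 167 / 3.6 = 46.3889 m/s
Braking distance = 46.3889^2 / (2*0.8) = 1344.9556 m
Sighting distance = 46.3889 * 13 = 603.0556 m
S = 1344.9556 + 603.0556 = 1948.0 m

1948.0


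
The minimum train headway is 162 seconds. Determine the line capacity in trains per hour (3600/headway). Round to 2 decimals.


Capacity = 3600 / headway
Capacity = 3600 / 162
Capacity = 22.22 trains/hour

22.22


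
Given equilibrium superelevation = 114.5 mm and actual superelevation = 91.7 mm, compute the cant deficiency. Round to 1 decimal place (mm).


Cant deficiency = equilibrium cant - actual cant
CD = 114.5 - 91.7
CD = 22.8 mm

22.8


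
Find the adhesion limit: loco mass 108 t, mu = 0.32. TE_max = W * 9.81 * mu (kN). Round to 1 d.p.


TE_max = W * g * mu
TE_max = 108 * 9.81 * 0.32
TE_max = 1059.48 * 0.32
TE_max = 339.0 kN

339.0


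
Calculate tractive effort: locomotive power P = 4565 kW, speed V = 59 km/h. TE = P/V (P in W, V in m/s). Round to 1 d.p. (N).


Convert: P = 4565 kW = 4565000 W
V = 59 / 3.6 = 16.3889 m/s
TE = 4565000 / 16.3889
TE = 278542.4 N

278542.4


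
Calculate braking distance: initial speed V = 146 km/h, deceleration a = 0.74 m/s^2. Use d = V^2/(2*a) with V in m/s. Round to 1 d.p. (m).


Convert speed: V = 146 / 3.6 = 40.5556 m/s
V^2 = 1644.7531
d = 1644.7531 / (2 * 0.74)
d = 1644.7531 / 1.48
d = 1111.3 m

1111.3


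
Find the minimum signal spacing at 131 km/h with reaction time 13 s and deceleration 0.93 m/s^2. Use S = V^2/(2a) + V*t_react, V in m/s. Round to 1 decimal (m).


V = 131 / 3.6 = 36.3889 m/s
Braking distance = 36.3889^2 / (2*0.93) = 711.9093 m
Sighting distance = 36.3889 * 13 = 473.0556 m
S = 711.9093 + 473.0556 = 1185.0 m

1185.0


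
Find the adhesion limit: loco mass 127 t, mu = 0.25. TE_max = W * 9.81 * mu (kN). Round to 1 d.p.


TE_max = W * g * mu
TE_max = 127 * 9.81 * 0.25
TE_max = 1245.87 * 0.25
TE_max = 311.5 kN

311.5


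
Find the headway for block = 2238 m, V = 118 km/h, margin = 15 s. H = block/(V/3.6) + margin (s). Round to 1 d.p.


V = 118 / 3.6 = 32.7778 m/s
Block traversal time = 2238 / 32.7778 = 68.278 s
Headway = 68.278 + 15
Headway = 83.3 s

83.3


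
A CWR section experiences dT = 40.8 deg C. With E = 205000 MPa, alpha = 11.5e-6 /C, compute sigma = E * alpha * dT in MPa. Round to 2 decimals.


sigma = E * alpha * dT
sigma = 205000 * 11.5e-6 * 40.8
sigma = 2.3575 * 40.8
sigma = 96.19 MPa

96.19


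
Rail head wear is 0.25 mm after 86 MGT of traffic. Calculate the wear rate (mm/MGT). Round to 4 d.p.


Wear rate = total wear / cumulative tonnage
Rate = 0.25 / 86
Rate = 0.0029 mm/MGT

0.0029


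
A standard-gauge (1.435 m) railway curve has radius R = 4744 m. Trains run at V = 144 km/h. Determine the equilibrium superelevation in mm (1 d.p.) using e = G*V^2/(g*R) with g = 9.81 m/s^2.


Convert speed: V = 144 / 3.6 = 40.0 m/s
Apply formula: e = 1.435 * 40.0^2 / (9.81 * 4744)
e = 1.435 * 1600.0 / 46538.64
e = 0.049335 m = 49.3 mm

49.3


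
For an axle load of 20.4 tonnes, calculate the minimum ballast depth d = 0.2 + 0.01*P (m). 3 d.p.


d = 0.2 + 0.01 * 20.4
d = 0.2 + 0.204
d = 0.404 m

0.404


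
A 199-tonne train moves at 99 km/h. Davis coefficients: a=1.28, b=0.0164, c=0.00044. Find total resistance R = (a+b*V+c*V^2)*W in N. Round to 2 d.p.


b*V = 0.0164 * 99 = 1.6236
c*V^2 = 0.00044 * 9801 = 4.31244
R_per_t = 1.28 + 1.6236 + 4.31244 = 7.21604 N/t
R_total = 7.21604 * 199 = 1435.99 N

1435.99


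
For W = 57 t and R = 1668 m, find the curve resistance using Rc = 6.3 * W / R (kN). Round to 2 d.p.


Rc = 6.3 * W / R
Rc = 6.3 * 57 / 1668
Rc = 359.1 / 1668
Rc = 0.22 kN

0.22


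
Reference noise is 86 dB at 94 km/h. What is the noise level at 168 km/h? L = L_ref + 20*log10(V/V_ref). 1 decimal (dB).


V/V_ref = 168 / 94 = 1.787234
log10(1.787234) = 0.252181
20 * 0.252181 = 5.0436
L = 86 + 5.0436 = 91.0 dB

91.0


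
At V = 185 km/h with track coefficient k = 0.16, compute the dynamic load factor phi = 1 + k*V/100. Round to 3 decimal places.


phi = 1 + k * V / 100
phi = 1 + 0.16 * 185 / 100
phi = 1 + 0.296
phi = 1.296

1.296


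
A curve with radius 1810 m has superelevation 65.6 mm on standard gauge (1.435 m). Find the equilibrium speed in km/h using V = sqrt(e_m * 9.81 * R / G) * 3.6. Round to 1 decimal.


Convert cant: e = 65.6 mm = 0.0656 m
V_ms = sqrt(0.0656 * 9.81 * 1810 / 1.435)
V_ms = sqrt(811.707429) = 28.4905 m/s
V = 28.4905 * 3.6 = 102.6 km/h

102.6


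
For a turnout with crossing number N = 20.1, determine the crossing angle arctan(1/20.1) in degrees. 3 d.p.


1/N = 1/20.1 = 0.049751
angle = arctan(0.049751) = 0.04971 rad
angle = 0.04971 * 180/pi = 2.848 degrees

2.848


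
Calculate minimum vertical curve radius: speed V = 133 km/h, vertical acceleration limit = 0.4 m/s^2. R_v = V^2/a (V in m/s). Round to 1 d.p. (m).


Convert speed: V = 133 / 3.6 = 36.9444 m/s
V^2 = 1364.892 m^2/s^2
R_v = 1364.892 / 0.4
R_v = 3412.2 m

3412.2


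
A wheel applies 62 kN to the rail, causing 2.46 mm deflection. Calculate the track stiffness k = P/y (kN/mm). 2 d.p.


Track stiffness k = P / y
k = 62 / 2.46
k = 25.20 kN/mm

25.20


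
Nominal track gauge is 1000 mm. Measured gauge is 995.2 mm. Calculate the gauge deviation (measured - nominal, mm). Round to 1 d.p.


Deviation = measured - nominal
Deviation = 995.2 - 1000
Deviation = -4.8 mm

-4.8


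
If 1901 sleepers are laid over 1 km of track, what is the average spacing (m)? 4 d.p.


Spacing = 1000 m / number of sleepers
Spacing = 1000 / 1901
Spacing = 0.5260 m

0.5260


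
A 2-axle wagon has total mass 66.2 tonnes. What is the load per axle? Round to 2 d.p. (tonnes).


Load per axle = total weight / number of axles
Load = 66.2 / 2
Load = 33.10 tonnes

33.10


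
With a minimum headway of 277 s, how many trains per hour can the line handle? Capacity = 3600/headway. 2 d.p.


Capacity = 3600 / headway
Capacity = 3600 / 277
Capacity = 13.00 trains/hour

13.00


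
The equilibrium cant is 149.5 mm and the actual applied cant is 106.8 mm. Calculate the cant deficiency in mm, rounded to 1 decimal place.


Cant deficiency = equilibrium cant - actual cant
CD = 149.5 - 106.8
CD = 42.7 mm

42.7


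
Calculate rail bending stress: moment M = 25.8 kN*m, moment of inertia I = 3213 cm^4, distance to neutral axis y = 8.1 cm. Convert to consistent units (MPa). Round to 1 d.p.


Convert units:
M = 25.8 kN*m = 25800000 N*mm
y = 8.1 cm = 81 mm
I = 3213 cm^4 = 32130000 mm^4
sigma = 25800000 * 81 / 32130000
sigma = 65.0 MPa

65.0


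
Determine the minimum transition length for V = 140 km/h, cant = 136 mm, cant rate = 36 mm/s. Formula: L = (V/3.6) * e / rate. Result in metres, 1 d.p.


Convert speed: V = 140 / 3.6 = 38.8889 m/s
L = 38.8889 * 136 / 36
L = 5288.8889 / 36
L = 146.9 m

146.9


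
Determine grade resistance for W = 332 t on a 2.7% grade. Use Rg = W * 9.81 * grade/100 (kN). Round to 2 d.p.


Rg = W * 9.81 * grade / 100
Rg = 332 * 9.81 * 2.7 / 100
Rg = 3256.92 * 0.027
Rg = 87.94 kN

87.94


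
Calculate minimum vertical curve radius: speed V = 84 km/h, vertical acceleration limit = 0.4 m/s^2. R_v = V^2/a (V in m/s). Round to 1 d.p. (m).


Convert speed: V = 84 / 3.6 = 23.3333 m/s
V^2 = 544.4444 m^2/s^2
R_v = 544.4444 / 0.4
R_v = 1361.1 m

1361.1


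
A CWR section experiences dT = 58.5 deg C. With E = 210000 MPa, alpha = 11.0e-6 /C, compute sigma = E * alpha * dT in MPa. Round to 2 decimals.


sigma = E * alpha * dT
sigma = 210000 * 11.0e-6 * 58.5
sigma = 2.31 * 58.5
sigma = 135.14 MPa

135.14


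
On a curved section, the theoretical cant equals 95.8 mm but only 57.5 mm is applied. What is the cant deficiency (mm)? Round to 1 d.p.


Cant deficiency = equilibrium cant - actual cant
CD = 95.8 - 57.5
CD = 38.3 mm

38.3


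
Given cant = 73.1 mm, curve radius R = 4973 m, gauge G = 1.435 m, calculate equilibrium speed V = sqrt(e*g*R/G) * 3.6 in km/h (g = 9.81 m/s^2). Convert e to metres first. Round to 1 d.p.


Convert cant: e = 73.1 mm = 0.0731 m
V_ms = sqrt(0.0731 * 9.81 * 4973 / 1.435)
V_ms = sqrt(2485.151918) = 49.8513 m/s
V = 49.8513 * 3.6 = 179.5 km/h

179.5


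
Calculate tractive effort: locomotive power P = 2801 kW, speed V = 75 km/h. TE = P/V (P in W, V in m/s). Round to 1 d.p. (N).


Convert: P = 2801 kW = 2801000 W
V = 75 / 3.6 = 20.8333 m/s
TE = 2801000 / 20.8333
TE = 134448.0 N

134448.0


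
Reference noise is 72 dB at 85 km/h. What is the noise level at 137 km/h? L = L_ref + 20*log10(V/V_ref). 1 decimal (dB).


V/V_ref = 137 / 85 = 1.611765
log10(1.611765) = 0.207302
20 * 0.207302 = 4.146
L = 72 + 4.146 = 76.1 dB

76.1


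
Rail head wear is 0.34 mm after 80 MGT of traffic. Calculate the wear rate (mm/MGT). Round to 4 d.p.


Wear rate = total wear / cumulative tonnage
Rate = 0.34 / 80
Rate = 0.0043 mm/MGT

0.0043


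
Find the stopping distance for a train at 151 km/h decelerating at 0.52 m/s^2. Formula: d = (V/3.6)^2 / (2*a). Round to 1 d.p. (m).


Convert speed: V = 151 / 3.6 = 41.9444 m/s
V^2 = 1759.3364
d = 1759.3364 / (2 * 0.52)
d = 1759.3364 / 1.04
d = 1691.7 m

1691.7


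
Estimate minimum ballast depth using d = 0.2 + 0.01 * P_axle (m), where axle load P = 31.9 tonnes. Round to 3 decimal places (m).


d = 0.2 + 0.01 * 31.9
d = 0.2 + 0.319
d = 0.519 m

0.519


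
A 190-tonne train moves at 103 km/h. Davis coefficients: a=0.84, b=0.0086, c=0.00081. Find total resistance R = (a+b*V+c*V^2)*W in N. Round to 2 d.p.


b*V = 0.0086 * 103 = 0.8858
c*V^2 = 0.00081 * 10609 = 8.59329
R_per_t = 0.84 + 0.8858 + 8.59329 = 10.31909 N/t
R_total = 10.31909 * 190 = 1960.63 N

1960.63


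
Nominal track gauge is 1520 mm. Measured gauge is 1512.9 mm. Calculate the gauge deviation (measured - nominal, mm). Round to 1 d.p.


Deviation = measured - nominal
Deviation = 1512.9 - 1520
Deviation = -7.1 mm

-7.1


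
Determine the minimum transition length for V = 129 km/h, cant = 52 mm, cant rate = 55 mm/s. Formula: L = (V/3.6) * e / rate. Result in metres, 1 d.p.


Convert speed: V = 129 / 3.6 = 35.8333 m/s
L = 35.8333 * 52 / 55
L = 1863.3333 / 55
L = 33.9 m

33.9


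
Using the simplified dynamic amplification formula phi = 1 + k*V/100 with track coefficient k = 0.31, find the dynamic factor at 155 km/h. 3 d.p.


phi = 1 + k * V / 100
phi = 1 + 0.31 * 155 / 100
phi = 1 + 0.4805
phi = 1.481

1.481


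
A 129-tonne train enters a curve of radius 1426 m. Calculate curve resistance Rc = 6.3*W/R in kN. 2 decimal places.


Rc = 6.3 * W / R
Rc = 6.3 * 129 / 1426
Rc = 812.7 / 1426
Rc = 0.57 kN

0.57


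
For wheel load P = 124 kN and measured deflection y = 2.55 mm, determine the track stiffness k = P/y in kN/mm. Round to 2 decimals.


Track stiffness k = P / y
k = 124 / 2.55
k = 48.63 kN/mm

48.63


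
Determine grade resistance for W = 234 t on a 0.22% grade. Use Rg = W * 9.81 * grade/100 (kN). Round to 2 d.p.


Rg = W * 9.81 * grade / 100
Rg = 234 * 9.81 * 0.22 / 100
Rg = 2295.54 * 0.0022
Rg = 5.05 kN

5.05


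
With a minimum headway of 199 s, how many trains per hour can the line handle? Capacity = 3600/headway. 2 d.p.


Capacity = 3600 / headway
Capacity = 3600 / 199
Capacity = 18.09 trains/hour

18.09


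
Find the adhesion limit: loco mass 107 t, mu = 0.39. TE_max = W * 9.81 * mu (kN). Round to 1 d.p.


TE_max = W * g * mu
TE_max = 107 * 9.81 * 0.39
TE_max = 1049.67 * 0.39
TE_max = 409.4 kN

409.4


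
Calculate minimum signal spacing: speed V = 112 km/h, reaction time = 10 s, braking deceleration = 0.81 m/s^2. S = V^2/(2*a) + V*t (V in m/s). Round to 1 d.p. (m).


V = 112 / 3.6 = 31.1111 m/s
Braking distance = 31.1111^2 / (2*0.81) = 597.4699 m
Sighting distance = 31.1111 * 10 = 311.1111 m
S = 597.4699 + 311.1111 = 908.6 m

908.6


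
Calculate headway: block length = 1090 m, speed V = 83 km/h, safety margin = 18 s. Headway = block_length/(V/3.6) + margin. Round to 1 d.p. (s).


V = 83 / 3.6 = 23.0556 m/s
Block traversal time = 1090 / 23.0556 = 47.2771 s
Headway = 47.2771 + 18
Headway = 65.3 s

65.3


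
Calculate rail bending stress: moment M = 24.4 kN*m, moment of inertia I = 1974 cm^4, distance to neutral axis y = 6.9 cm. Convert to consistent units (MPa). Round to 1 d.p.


Convert units:
M = 24.4 kN*m = 24400000 N*mm
y = 6.9 cm = 69 mm
I = 1974 cm^4 = 19740000 mm^4
sigma = 24400000 * 69 / 19740000
sigma = 85.3 MPa

85.3
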